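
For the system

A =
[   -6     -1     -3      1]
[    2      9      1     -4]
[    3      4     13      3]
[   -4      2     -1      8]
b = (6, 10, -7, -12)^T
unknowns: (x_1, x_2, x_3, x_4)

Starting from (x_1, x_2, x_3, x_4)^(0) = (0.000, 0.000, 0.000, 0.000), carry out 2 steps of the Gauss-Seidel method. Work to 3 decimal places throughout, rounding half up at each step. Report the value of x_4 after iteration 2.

Iteration 1:
  x_1 = (6 - (-1)·0.000 - (-3)·0.000 - (1)·0.000) / (-6) = -1.000
  x_2 = (10 - (2)·-1.000 - (1)·0.000 - (-4)·0.000) / (9) = 1.333
  x_3 = (-7 - (3)·-1.000 - (4)·1.333 - (3)·0.000) / (13) = -0.718
  x_4 = (-12 - (-4)·-1.000 - (2)·1.333 - (-1)·-0.718) / (8) = -2.423
Iteration 2:
  x_1 = (6 - (-1)·1.333 - (-3)·-0.718 - (1)·-2.423) / (-6) = -1.267
  x_2 = (10 - (2)·-1.267 - (1)·-0.718 - (-4)·-2.423) / (9) = 0.396
  x_3 = (-7 - (3)·-1.267 - (4)·0.396 - (3)·-2.423) / (13) = 0.191
  x_4 = (-12 - (-4)·-1.267 - (2)·0.396 - (-1)·0.191) / (8) = -2.209

-2.209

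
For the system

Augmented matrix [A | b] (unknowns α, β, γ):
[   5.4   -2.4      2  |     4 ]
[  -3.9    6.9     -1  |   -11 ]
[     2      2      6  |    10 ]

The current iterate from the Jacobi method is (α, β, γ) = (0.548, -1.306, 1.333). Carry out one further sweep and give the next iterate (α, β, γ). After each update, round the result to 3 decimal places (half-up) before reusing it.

(-0.333, -1.091, 1.919)

One sweep:
  α = (4 - (-2.4)·-1.306 - (2)·1.333) / (5.4) = -0.333
  β = (-11 - (-3.9)·0.548 - (-1)·1.333) / (6.9) = -1.091
  γ = (10 - (2)·0.548 - (2)·-1.306) / (6) = 1.919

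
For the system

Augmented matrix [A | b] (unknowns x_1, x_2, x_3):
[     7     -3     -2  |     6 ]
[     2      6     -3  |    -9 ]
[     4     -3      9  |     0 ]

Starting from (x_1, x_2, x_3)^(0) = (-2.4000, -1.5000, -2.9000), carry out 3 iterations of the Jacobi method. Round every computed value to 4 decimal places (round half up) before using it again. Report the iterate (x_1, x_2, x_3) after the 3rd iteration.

(0.2967, -1.7543, -0.3807)

Iteration 1:
  x_1 = (6 - (-3)·-1.5000 - (-2)·-2.9000) / (7) = -0.6143
  x_2 = (-9 - (2)·-2.4000 - (-3)·-2.9000) / (6) = -2.1500
  x_3 = (0 - (4)·-2.4000 - (-3)·-1.5000) / (9) = 0.5667
Iteration 2:
  x_1 = (6 - (-3)·-2.1500 - (-2)·0.5667) / (7) = 0.0976
  x_2 = (-9 - (2)·-0.6143 - (-3)·0.5667) / (6) = -1.0119
  x_3 = (0 - (4)·-0.6143 - (-3)·-2.1500) / (9) = -0.4436
Iteration 3:
  x_1 = (6 - (-3)·-1.0119 - (-2)·-0.4436) / (7) = 0.2967
  x_2 = (-9 - (2)·0.0976 - (-3)·-0.4436) / (6) = -1.7543
  x_3 = (0 - (4)·0.0976 - (-3)·-1.0119) / (9) = -0.3807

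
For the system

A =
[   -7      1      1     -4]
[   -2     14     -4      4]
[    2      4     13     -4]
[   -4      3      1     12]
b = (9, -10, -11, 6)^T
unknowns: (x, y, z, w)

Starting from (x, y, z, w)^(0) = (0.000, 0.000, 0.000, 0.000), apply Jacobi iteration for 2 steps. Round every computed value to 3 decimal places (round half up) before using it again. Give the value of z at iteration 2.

Iteration 1:
  x = (9 - (1)·0.000 - (1)·0.000 - (-4)·0.000) / (-7) = -1.286
  y = (-10 - (-2)·0.000 - (-4)·0.000 - (4)·0.000) / (14) = -0.714
  z = (-11 - (2)·0.000 - (4)·0.000 - (-4)·0.000) / (13) = -0.846
  w = (6 - (-4)·0.000 - (3)·0.000 - (1)·0.000) / (12) = 0.500
Iteration 2:
  x = (9 - (1)·-0.714 - (1)·-0.846 - (-4)·0.500) / (-7) = -1.794
  y = (-10 - (-2)·-1.286 - (-4)·-0.846 - (4)·0.500) / (14) = -1.283
  z = (-11 - (2)·-1.286 - (4)·-0.714 - (-4)·0.500) / (13) = -0.275
  w = (6 - (-4)·-1.286 - (3)·-0.714 - (1)·-0.846) / (12) = 0.320

-0.275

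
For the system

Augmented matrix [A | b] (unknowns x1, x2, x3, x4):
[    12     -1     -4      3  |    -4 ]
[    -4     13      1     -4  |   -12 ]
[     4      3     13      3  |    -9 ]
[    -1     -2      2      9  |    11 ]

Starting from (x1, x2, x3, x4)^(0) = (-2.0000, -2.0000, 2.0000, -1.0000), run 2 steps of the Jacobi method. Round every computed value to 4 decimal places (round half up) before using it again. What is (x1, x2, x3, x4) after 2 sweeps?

(-0.3226, -0.8080, -0.3846, 0.6873)

Iteration 1:
  x1 = (-4 - (-1)·-2.0000 - (-4)·2.0000 - (3)·-1.0000) / (12) = 0.4167
  x2 = (-12 - (-4)·-2.0000 - (1)·2.0000 - (-4)·-1.0000) / (13) = -2.0000
  x3 = (-9 - (4)·-2.0000 - (3)·-2.0000 - (3)·-1.0000) / (13) = 0.6154
  x4 = (11 - (-1)·-2.0000 - (-2)·-2.0000 - (2)·2.0000) / (9) = 0.1111
Iteration 2:
  x1 = (-4 - (-1)·-2.0000 - (-4)·0.6154 - (3)·0.1111) / (12) = -0.3226
  x2 = (-12 - (-4)·0.4167 - (1)·0.6154 - (-4)·0.1111) / (13) = -0.8080
  x3 = (-9 - (4)·0.4167 - (3)·-2.0000 - (3)·0.1111) / (13) = -0.3846
  x4 = (11 - (-1)·0.4167 - (-2)·-2.0000 - (2)·0.6154) / (9) = 0.6873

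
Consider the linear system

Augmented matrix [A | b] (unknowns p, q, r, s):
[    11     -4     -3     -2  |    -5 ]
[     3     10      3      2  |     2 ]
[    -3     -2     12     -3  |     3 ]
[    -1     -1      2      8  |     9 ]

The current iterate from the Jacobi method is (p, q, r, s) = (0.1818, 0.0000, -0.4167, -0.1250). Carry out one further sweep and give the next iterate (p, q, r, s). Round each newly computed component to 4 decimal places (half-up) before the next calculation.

One sweep:
  p = (-5 - (-4)·0.0000 - (-3)·-0.4167 - (-2)·-0.1250) / (11) = -0.5909
  q = (2 - (3)·0.1818 - (3)·-0.4167 - (2)·-0.1250) / (10) = 0.2955
  r = (3 - (-3)·0.1818 - (-2)·0.0000 - (-3)·-0.1250) / (12) = 0.2642
  s = (9 - (-1)·0.1818 - (-1)·0.0000 - (2)·-0.4167) / (8) = 1.2519

(-0.5909, 0.2955, 0.2642, 1.2519)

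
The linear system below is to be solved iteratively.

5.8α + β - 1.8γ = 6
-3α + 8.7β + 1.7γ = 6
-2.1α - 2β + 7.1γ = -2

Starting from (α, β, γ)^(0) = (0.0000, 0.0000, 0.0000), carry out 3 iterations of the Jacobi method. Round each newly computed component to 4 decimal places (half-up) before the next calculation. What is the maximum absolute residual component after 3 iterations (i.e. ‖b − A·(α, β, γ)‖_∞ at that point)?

Iteration 1:
  α = (6 - (1)·0.0000 - (-1.8)·0.0000) / (5.8) = 1.0345
  β = (6 - (-3)·0.0000 - (1.7)·0.0000) / (8.7) = 0.6897
  γ = (-2 - (-2.1)·0.0000 - (-2)·0.0000) / (7.1) = -0.2817
Iteration 2:
  α = (6 - (1)·0.6897 - (-1.8)·-0.2817) / (5.8) = 0.8281
  β = (6 - (-3)·1.0345 - (1.7)·-0.2817) / (8.7) = 1.1014
  γ = (-2 - (-2.1)·1.0345 - (-2)·0.6897) / (7.1) = 0.2186
Iteration 3:
  α = (6 - (1)·1.1014 - (-1.8)·0.2186) / (5.8) = 0.9124
  β = (6 - (-3)·0.8281 - (1.7)·0.2186) / (8.7) = 0.9325
  γ = (-2 - (-2.1)·0.8281 - (-2)·1.1014) / (7.1) = 0.2735
Residual b − A·x = (0.2679, 0.1595, -0.1608); ∞-norm = 0.2679

0.2679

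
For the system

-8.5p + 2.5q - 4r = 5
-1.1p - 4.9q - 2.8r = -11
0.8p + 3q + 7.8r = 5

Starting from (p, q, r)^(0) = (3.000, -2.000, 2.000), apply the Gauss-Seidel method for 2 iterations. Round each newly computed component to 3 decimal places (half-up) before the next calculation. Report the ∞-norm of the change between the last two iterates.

Iteration 1:
  p = (5 - (2.5)·-2.000 - (-4)·2.000) / (-8.5) = -2.118
  q = (-11 - (-1.1)·-2.118 - (-2.8)·2.000) / (-4.9) = 1.578
  r = (5 - (0.8)·-2.118 - (3)·1.578) / (7.8) = 0.251
Iteration 2:
  p = (5 - (2.5)·1.578 - (-4)·0.251) / (-8.5) = -0.242
  q = (-11 - (-1.1)·-0.242 - (-2.8)·0.251) / (-4.9) = 2.156
  r = (5 - (0.8)·-0.242 - (3)·2.156) / (7.8) = -0.163
Change: (1.876, 0.578, -0.414) → max |·| = 1.876

1.876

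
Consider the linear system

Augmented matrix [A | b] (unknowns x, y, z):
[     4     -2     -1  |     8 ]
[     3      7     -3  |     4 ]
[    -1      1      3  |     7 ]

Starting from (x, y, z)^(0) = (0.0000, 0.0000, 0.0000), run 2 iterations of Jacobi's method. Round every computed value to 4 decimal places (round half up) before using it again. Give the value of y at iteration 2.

0.7143

Iteration 1:
  x = (8 - (-2)·0.0000 - (-1)·0.0000) / (4) = 2.0000
  y = (4 - (3)·0.0000 - (-3)·0.0000) / (7) = 0.5714
  z = (7 - (-1)·0.0000 - (1)·0.0000) / (3) = 2.3333
Iteration 2:
  x = (8 - (-2)·0.5714 - (-1)·2.3333) / (4) = 2.8690
  y = (4 - (3)·2.0000 - (-3)·2.3333) / (7) = 0.7143
  z = (7 - (-1)·2.0000 - (1)·0.5714) / (3) = 2.8095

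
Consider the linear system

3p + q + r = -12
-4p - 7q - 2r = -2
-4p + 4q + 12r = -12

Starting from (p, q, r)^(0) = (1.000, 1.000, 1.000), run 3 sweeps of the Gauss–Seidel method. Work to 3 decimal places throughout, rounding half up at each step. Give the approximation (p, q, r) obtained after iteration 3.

Iteration 1:
  p = (-12 - (1)·1.000 - (1)·1.000) / (3) = -4.667
  q = (-2 - (-4)·-4.667 - (-2)·1.000) / (-7) = 2.667
  r = (-12 - (-4)·-4.667 - (4)·2.667) / (12) = -3.445
Iteration 2:
  p = (-12 - (1)·2.667 - (1)·-3.445) / (3) = -3.741
  q = (-2 - (-4)·-3.741 - (-2)·-3.445) / (-7) = 3.408
  r = (-12 - (-4)·-3.741 - (4)·3.408) / (12) = -3.383
Iteration 3:
  p = (-12 - (1)·3.408 - (1)·-3.383) / (3) = -4.008
  q = (-2 - (-4)·-4.008 - (-2)·-3.383) / (-7) = 3.543
  r = (-12 - (-4)·-4.008 - (4)·3.543) / (12) = -3.517

(-4.008, 3.543, -3.517)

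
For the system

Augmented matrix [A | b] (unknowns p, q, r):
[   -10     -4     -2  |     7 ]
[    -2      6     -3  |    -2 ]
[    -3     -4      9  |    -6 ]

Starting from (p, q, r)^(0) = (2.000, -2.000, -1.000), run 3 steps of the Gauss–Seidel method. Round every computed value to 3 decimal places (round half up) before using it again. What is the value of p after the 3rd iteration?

-0.133

Iteration 1:
  p = (7 - (-4)·-2.000 - (-2)·-1.000) / (-10) = 0.300
  q = (-2 - (-2)·0.300 - (-3)·-1.000) / (6) = -0.733
  r = (-6 - (-3)·0.300 - (-4)·-0.733) / (9) = -0.892
Iteration 2:
  p = (7 - (-4)·-0.733 - (-2)·-0.892) / (-10) = -0.228
  q = (-2 - (-2)·-0.228 - (-3)·-0.892) / (6) = -0.855
  r = (-6 - (-3)·-0.228 - (-4)·-0.855) / (9) = -1.123
Iteration 3:
  p = (7 - (-4)·-0.855 - (-2)·-1.123) / (-10) = -0.133
  q = (-2 - (-2)·-0.133 - (-3)·-1.123) / (6) = -0.939
  r = (-6 - (-3)·-0.133 - (-4)·-0.939) / (9) = -1.128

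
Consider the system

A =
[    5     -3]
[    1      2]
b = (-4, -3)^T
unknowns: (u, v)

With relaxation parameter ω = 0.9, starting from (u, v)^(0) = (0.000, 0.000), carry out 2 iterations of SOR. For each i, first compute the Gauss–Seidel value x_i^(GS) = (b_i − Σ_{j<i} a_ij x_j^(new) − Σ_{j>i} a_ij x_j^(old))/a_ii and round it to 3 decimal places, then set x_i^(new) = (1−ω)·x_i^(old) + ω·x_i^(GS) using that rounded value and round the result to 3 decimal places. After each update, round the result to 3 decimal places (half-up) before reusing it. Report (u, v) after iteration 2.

Iteration 1:
  u: GS value = (-4 - (-3)·0.000) / (5) = -0.800;  u ← (1−ω)·0.000 + ω·-0.800 = -0.720
  v: GS value = (-3 - (1)·-0.720) / (2) = -1.140;  v ← (1−ω)·0.000 + ω·-1.140 = -1.026
Iteration 2:
  u: GS value = (-4 - (-3)·-1.026) / (5) = -1.416;  u ← (1−ω)·-0.720 + ω·-1.416 = -1.346
  v: GS value = (-3 - (1)·-1.346) / (2) = -0.827;  v ← (1−ω)·-1.026 + ω·-0.827 = -0.847

(-1.346, -0.847)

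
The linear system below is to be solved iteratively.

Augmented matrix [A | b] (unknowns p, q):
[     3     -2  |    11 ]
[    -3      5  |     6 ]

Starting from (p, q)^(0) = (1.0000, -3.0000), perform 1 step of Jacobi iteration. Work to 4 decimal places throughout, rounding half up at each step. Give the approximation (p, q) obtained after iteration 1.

(1.6667, 1.8000)

Iteration 1:
  p = (11 - (-2)·-3.0000) / (3) = 1.6667
  q = (6 - (-3)·1.0000) / (5) = 1.8000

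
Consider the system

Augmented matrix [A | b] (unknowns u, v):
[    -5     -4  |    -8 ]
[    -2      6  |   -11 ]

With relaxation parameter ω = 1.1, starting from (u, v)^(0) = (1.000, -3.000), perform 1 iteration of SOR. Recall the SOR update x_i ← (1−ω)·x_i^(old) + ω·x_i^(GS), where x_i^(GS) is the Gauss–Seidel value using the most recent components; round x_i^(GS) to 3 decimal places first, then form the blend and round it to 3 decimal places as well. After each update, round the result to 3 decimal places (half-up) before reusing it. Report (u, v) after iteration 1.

Iteration 1:
  u: GS value = (-8 - (-4)·-3.000) / (-5) = 4.000;  u ← (1−ω)·1.000 + ω·4.000 = 4.300
  v: GS value = (-11 - (-2)·4.300) / (6) = -0.400;  v ← (1−ω)·-3.000 + ω·-0.400 = -0.140

(4.300, -0.140)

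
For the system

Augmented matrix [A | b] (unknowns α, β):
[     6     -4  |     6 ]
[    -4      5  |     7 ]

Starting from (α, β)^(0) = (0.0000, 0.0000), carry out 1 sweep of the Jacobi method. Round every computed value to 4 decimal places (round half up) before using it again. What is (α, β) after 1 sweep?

(1.0000, 1.4000)

Iteration 1:
  α = (6 - (-4)·0.0000) / (6) = 1.0000
  β = (7 - (-4)·0.0000) / (5) = 1.4000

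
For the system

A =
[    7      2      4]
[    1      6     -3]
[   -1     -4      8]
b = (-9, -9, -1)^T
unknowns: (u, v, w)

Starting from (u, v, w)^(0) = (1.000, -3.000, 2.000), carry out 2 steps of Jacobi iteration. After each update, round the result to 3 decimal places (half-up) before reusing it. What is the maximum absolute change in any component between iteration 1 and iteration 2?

1.333

Iteration 1:
  u = (-9 - (2)·-3.000 - (4)·2.000) / (7) = -1.571
  v = (-9 - (1)·1.000 - (-3)·2.000) / (6) = -0.667
  w = (-1 - (-1)·1.000 - (-4)·-3.000) / (8) = -1.500
Iteration 2:
  u = (-9 - (2)·-0.667 - (4)·-1.500) / (7) = -0.238
  v = (-9 - (1)·-1.571 - (-3)·-1.500) / (6) = -1.988
  w = (-1 - (-1)·-1.571 - (-4)·-0.667) / (8) = -0.655
Change: (1.333, -1.321, 0.845) → max |·| = 1.333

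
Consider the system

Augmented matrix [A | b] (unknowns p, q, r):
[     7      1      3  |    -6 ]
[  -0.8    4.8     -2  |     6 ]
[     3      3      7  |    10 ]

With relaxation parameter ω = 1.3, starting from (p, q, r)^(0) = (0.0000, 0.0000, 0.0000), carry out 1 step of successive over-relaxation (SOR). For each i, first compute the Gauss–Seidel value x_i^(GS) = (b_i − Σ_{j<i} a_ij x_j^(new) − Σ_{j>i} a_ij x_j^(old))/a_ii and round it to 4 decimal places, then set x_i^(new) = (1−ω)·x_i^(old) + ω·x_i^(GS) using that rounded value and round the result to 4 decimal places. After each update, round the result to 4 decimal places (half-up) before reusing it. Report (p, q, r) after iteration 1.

(-1.1142, 1.3836, 1.7070)

Iteration 1:
  p: GS value = (-6 - (1)·0.0000 - (3)·0.0000) / (7) = -0.8571;  p ← (1−ω)·0.0000 + ω·-0.8571 = -1.1142
  q: GS value = (6 - (-0.8)·-1.1142 - (-2)·0.0000) / (4.8) = 1.0643;  q ← (1−ω)·0.0000 + ω·1.0643 = 1.3836
  r: GS value = (10 - (3)·-1.1142 - (3)·1.3836) / (7) = 1.3131;  r ← (1−ω)·0.0000 + ω·1.3131 = 1.7070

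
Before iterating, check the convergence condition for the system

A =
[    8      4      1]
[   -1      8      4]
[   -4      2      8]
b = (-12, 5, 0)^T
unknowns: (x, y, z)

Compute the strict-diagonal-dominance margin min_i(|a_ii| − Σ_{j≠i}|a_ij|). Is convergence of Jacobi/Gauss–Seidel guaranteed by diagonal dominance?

2

row 1: |8| − (4+1) = 3
row 2: |8| − (1+4) = 3
row 3: |8| − (4+2) = 2
minimum over rows = 2 → strictly diagonally dominant (convergence guaranteed)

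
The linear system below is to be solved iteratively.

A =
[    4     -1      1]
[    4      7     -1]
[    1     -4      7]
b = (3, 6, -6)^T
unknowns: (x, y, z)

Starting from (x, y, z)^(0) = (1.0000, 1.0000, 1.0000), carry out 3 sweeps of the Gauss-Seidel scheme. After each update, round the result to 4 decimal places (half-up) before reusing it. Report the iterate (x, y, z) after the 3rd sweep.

Iteration 1:
  x = (3 - (-1)·1.0000 - (1)·1.0000) / (4) = 0.7500
  y = (6 - (4)·0.7500 - (-1)·1.0000) / (7) = 0.5714
  z = (-6 - (1)·0.7500 - (-4)·0.5714) / (7) = -0.6378
Iteration 2:
  x = (3 - (-1)·0.5714 - (1)·-0.6378) / (4) = 1.0523
  y = (6 - (4)·1.0523 - (-1)·-0.6378) / (7) = 0.1647
  z = (-6 - (1)·1.0523 - (-4)·0.1647) / (7) = -0.9134
Iteration 3:
  x = (3 - (-1)·0.1647 - (1)·-0.9134) / (4) = 1.0195
  y = (6 - (4)·1.0195 - (-1)·-0.9134) / (7) = 0.1441
  z = (-6 - (1)·1.0195 - (-4)·0.1441) / (7) = -0.9204

(1.0195, 0.1441, -0.9204)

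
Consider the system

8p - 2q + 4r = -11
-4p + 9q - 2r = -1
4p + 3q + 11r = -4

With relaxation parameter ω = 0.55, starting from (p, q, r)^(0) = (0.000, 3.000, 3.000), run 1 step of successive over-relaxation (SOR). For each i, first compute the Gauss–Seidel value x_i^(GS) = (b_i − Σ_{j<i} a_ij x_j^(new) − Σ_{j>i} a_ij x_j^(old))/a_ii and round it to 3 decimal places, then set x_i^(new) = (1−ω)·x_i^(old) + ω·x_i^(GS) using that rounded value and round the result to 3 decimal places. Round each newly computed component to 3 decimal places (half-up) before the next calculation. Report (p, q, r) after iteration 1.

(-1.169, 1.370, 1.178)

Iteration 1:
  p: GS value = (-11 - (-2)·3.000 - (4)·3.000) / (8) = -2.125;  p ← (1−ω)·0.000 + ω·-2.125 = -1.169
  q: GS value = (-1 - (-4)·-1.169 - (-2)·3.000) / (9) = 0.036;  q ← (1−ω)·3.000 + ω·0.036 = 1.370
  r: GS value = (-4 - (4)·-1.169 - (3)·1.370) / (11) = -0.312;  r ← (1−ω)·3.000 + ω·-0.312 = 1.178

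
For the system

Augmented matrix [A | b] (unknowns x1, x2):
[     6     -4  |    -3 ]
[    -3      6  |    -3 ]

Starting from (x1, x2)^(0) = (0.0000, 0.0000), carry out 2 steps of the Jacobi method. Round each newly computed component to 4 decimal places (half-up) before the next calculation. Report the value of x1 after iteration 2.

-0.8333

Iteration 1:
  x1 = (-3 - (-4)·0.0000) / (6) = -0.5000
  x2 = (-3 - (-3)·0.0000) / (6) = -0.5000
Iteration 2:
  x1 = (-3 - (-4)·-0.5000) / (6) = -0.8333
  x2 = (-3 - (-3)·-0.5000) / (6) = -0.7500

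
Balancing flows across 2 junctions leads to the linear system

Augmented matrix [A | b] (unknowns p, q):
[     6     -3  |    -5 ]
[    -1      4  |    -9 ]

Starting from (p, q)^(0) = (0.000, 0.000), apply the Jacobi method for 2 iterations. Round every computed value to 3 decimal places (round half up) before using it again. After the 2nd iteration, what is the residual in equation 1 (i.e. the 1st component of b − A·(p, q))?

-0.626

Iteration 1:
  p = (-5 - (-3)·0.000) / (6) = -0.833
  q = (-9 - (-1)·0.000) / (4) = -2.250
Iteration 2:
  p = (-5 - (-3)·-2.250) / (6) = -1.958
  q = (-9 - (-1)·-0.833) / (4) = -2.458
Residual b − A·x = (-0.626, -1.126)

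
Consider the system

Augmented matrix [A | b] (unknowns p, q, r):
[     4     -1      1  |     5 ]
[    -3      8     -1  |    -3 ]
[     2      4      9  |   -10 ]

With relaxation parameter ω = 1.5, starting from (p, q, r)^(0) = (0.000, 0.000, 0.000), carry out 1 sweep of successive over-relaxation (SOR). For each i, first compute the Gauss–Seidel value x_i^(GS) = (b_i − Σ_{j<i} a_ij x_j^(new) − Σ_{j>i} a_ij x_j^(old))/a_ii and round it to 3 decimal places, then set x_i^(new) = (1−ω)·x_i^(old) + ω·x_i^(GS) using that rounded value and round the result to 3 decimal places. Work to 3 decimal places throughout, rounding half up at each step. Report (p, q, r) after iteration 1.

(1.875, 0.492, -2.619)

Iteration 1:
  p: GS value = (5 - (-1)·0.000 - (1)·0.000) / (4) = 1.250;  p ← (1−ω)·0.000 + ω·1.250 = 1.875
  q: GS value = (-3 - (-3)·1.875 - (-1)·0.000) / (8) = 0.328;  q ← (1−ω)·0.000 + ω·0.328 = 0.492
  r: GS value = (-10 - (2)·1.875 - (4)·0.492) / (9) = -1.746;  r ← (1−ω)·0.000 + ω·-1.746 = -2.619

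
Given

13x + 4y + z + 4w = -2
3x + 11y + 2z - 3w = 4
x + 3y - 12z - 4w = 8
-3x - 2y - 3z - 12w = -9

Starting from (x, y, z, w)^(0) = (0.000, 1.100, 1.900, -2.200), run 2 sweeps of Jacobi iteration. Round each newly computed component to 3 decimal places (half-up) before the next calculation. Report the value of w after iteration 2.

Iteration 1:
  x = (-2 - (4)·1.100 - (1)·1.900 - (4)·-2.200) / (13) = 0.038
  y = (4 - (3)·0.000 - (2)·1.900 - (-3)·-2.200) / (11) = -0.582
  z = (8 - (1)·0.000 - (3)·1.100 - (-4)·-2.200) / (-12) = 0.342
  w = (-9 - (-3)·0.000 - (-2)·1.100 - (-3)·1.900) / (-12) = 0.092
Iteration 2:
  x = (-2 - (4)·-0.582 - (1)·0.342 - (4)·0.092) / (13) = -0.029
  y = (4 - (3)·0.038 - (2)·0.342 - (-3)·0.092) / (11) = 0.316
  z = (8 - (1)·0.038 - (3)·-0.582 - (-4)·0.092) / (-12) = -0.840
  w = (-9 - (-3)·0.038 - (-2)·-0.582 - (-3)·0.342) / (-12) = 0.752

0.752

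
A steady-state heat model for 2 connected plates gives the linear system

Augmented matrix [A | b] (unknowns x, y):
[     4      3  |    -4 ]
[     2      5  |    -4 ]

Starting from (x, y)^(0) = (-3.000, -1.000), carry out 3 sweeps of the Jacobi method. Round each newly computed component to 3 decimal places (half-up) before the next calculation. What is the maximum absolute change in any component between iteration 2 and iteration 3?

Iteration 1:
  x = (-4 - (3)·-1.000) / (4) = -0.250
  y = (-4 - (2)·-3.000) / (5) = 0.400
Iteration 2:
  x = (-4 - (3)·0.400) / (4) = -1.300
  y = (-4 - (2)·-0.250) / (5) = -0.700
Iteration 3:
  x = (-4 - (3)·-0.700) / (4) = -0.475
  y = (-4 - (2)·-1.300) / (5) = -0.280
Change: (0.825, 0.420) → max |·| = 0.825

0.825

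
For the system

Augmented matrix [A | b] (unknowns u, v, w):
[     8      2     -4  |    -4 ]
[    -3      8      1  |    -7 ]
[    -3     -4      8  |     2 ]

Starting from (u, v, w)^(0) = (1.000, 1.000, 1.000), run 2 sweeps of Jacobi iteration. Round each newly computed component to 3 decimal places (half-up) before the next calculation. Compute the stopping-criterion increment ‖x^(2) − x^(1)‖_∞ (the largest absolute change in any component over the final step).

1.281

Iteration 1:
  u = (-4 - (2)·1.000 - (-4)·1.000) / (8) = -0.250
  v = (-7 - (-3)·1.000 - (1)·1.000) / (8) = -0.625
  w = (2 - (-3)·1.000 - (-4)·1.000) / (8) = 1.125
Iteration 2:
  u = (-4 - (2)·-0.625 - (-4)·1.125) / (8) = 0.219
  v = (-7 - (-3)·-0.250 - (1)·1.125) / (8) = -1.109
  w = (2 - (-3)·-0.250 - (-4)·-0.625) / (8) = -0.156
Change: (0.469, -0.484, -1.281) → max |·| = 1.281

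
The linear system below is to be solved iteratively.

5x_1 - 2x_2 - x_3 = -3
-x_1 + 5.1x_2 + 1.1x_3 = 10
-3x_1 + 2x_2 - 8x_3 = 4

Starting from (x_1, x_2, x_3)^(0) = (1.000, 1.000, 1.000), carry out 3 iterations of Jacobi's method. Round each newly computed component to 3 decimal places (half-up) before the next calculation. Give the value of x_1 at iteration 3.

Iteration 1:
  x_1 = (-3 - (-2)·1.000 - (-1)·1.000) / (5) = 0.000
  x_2 = (10 - (-1)·1.000 - (1.1)·1.000) / (5.1) = 1.941
  x_3 = (4 - (-3)·1.000 - (2)·1.000) / (-8) = -0.625
Iteration 2:
  x_1 = (-3 - (-2)·1.941 - (-1)·-0.625) / (5) = 0.051
  x_2 = (10 - (-1)·0.000 - (1.1)·-0.625) / (5.1) = 2.096
  x_3 = (4 - (-3)·0.000 - (2)·1.941) / (-8) = -0.015
Iteration 3:
  x_1 = (-3 - (-2)·2.096 - (-1)·-0.015) / (5) = 0.235
  x_2 = (10 - (-1)·0.051 - (1.1)·-0.015) / (5.1) = 1.974
  x_3 = (4 - (-3)·0.051 - (2)·2.096) / (-8) = 0.005

0.235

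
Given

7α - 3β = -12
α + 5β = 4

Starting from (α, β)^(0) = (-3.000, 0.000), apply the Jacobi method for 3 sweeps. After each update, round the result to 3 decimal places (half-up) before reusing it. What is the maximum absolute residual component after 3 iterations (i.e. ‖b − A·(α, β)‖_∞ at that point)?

0.363

Iteration 1:
  α = (-12 - (-3)·0.000) / (7) = -1.714
  β = (4 - (1)·-3.000) / (5) = 1.400
Iteration 2:
  α = (-12 - (-3)·1.400) / (7) = -1.114
  β = (4 - (1)·-1.714) / (5) = 1.143
Iteration 3:
  α = (-12 - (-3)·1.143) / (7) = -1.224
  β = (4 - (1)·-1.114) / (5) = 1.023
Residual b − A·x = (-0.363, 0.109); ∞-norm = 0.363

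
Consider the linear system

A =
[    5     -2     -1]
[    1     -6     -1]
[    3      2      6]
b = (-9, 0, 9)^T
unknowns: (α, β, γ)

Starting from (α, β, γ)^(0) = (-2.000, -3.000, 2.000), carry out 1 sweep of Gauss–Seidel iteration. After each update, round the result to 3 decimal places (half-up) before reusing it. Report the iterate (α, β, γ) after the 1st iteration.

Iteration 1:
  α = (-9 - (-2)·-3.000 - (-1)·2.000) / (5) = -2.600
  β = (0 - (1)·-2.600 - (-1)·2.000) / (-6) = -0.767
  γ = (9 - (3)·-2.600 - (2)·-0.767) / (6) = 3.056

(-2.600, -0.767, 3.056)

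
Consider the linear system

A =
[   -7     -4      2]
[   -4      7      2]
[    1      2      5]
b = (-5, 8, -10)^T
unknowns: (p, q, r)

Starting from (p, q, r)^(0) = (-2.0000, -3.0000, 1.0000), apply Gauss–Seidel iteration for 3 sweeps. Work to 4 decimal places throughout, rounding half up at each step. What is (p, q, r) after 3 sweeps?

Iteration 1:
  p = (-5 - (-4)·-3.0000 - (2)·1.0000) / (-7) = 2.7143
  q = (8 - (-4)·2.7143 - (2)·1.0000) / (7) = 2.4082
  r = (-10 - (1)·2.7143 - (2)·2.4082) / (5) = -3.5061
Iteration 2:
  p = (-5 - (-4)·2.4082 - (2)·-3.5061) / (-7) = -1.6636
  q = (8 - (-4)·-1.6636 - (2)·-3.5061) / (7) = 1.1940
  r = (-10 - (1)·-1.6636 - (2)·1.1940) / (5) = -2.1449
Iteration 3:
  p = (-5 - (-4)·1.1940 - (2)·-2.1449) / (-7) = -0.5808
  q = (8 - (-4)·-0.5808 - (2)·-2.1449) / (7) = 1.4238
  r = (-10 - (1)·-0.5808 - (2)·1.4238) / (5) = -2.4534

(-0.5808, 1.4238, -2.4534)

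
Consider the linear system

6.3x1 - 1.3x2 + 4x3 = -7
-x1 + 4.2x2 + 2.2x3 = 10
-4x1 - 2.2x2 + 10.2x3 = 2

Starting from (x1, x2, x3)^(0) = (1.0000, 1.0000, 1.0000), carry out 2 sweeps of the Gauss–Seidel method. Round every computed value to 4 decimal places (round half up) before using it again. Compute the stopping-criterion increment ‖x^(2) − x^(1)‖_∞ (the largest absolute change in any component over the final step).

Iteration 1:
  x1 = (-7 - (-1.3)·1.0000 - (4)·1.0000) / (6.3) = -1.5397
  x2 = (10 - (-1)·-1.5397 - (2.2)·1.0000) / (4.2) = 1.4905
  x3 = (2 - (-4)·-1.5397 - (-2.2)·1.4905) / (10.2) = -0.0862
Iteration 2:
  x1 = (-7 - (-1.3)·1.4905 - (4)·-0.0862) / (6.3) = -0.7488
  x2 = (10 - (-1)·-0.7488 - (2.2)·-0.0862) / (4.2) = 2.2478
  x3 = (2 - (-4)·-0.7488 - (-2.2)·2.2478) / (10.2) = 0.3873
Change: (0.7909, 0.7573, 0.4735) → max |·| = 0.7909

0.7909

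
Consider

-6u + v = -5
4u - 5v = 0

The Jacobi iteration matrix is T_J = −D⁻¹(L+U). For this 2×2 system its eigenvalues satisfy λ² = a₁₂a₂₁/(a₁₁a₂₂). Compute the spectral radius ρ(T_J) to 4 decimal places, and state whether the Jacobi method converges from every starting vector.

a₁₂a₂₁/(a₁₁a₂₂) = (1)·(4) / ((-6)·(-5)) = 0.133333
ρ = √|0.133333| = √0.133333 = 0.3651
ρ < 1, so Jacobi converges

0.3651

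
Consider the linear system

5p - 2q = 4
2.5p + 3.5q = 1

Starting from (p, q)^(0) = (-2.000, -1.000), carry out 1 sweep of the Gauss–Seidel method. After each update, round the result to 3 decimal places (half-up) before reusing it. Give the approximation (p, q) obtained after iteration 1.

Iteration 1:
  p = (4 - (-2)·-1.000) / (5) = 0.400
  q = (1 - (2.5)·0.400) / (3.5) = 0.000

(0.400, 0.000)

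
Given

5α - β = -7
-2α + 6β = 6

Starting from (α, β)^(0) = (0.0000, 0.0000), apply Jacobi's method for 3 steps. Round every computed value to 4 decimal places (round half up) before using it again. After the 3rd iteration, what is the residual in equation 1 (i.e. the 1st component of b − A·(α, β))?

0.0665

Iteration 1:
  α = (-7 - (-1)·0.0000) / (5) = -1.4000
  β = (6 - (-2)·0.0000) / (6) = 1.0000
Iteration 2:
  α = (-7 - (-1)·1.0000) / (5) = -1.2000
  β = (6 - (-2)·-1.4000) / (6) = 0.5333
Iteration 3:
  α = (-7 - (-1)·0.5333) / (5) = -1.2933
  β = (6 - (-2)·-1.2000) / (6) = 0.6000
Residual b − A·x = (0.0665, -0.1866)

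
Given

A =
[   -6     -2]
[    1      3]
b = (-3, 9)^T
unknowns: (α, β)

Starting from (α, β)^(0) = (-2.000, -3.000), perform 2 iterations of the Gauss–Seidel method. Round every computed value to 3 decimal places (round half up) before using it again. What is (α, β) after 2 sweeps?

Iteration 1:
  α = (-3 - (-2)·-3.000) / (-6) = 1.500
  β = (9 - (1)·1.500) / (3) = 2.500
Iteration 2:
  α = (-3 - (-2)·2.500) / (-6) = -0.333
  β = (9 - (1)·-0.333) / (3) = 3.111

(-0.333, 3.111)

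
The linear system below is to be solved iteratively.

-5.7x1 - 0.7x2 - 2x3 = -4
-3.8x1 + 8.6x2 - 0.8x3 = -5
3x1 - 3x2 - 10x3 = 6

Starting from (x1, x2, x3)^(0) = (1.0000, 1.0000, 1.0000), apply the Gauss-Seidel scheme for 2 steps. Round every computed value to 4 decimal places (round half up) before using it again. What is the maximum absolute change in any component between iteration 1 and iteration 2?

0.6670

Iteration 1:
  x1 = (-4 - (-0.7)·1.0000 - (-2)·1.0000) / (-5.7) = 0.2281
  x2 = (-5 - (-3.8)·0.2281 - (-0.8)·1.0000) / (8.6) = -0.3876
  x3 = (6 - (3)·0.2281 - (-3)·-0.3876) / (-10) = -0.4153
Iteration 2:
  x1 = (-4 - (-0.7)·-0.3876 - (-2)·-0.4153) / (-5.7) = 0.8951
  x2 = (-5 - (-3.8)·0.8951 - (-0.8)·-0.4153) / (8.6) = -0.2245
  x3 = (6 - (3)·0.8951 - (-3)·-0.2245) / (-10) = -0.2641
Change: (0.6670, 0.1631, 0.1512) → max |·| = 0.6670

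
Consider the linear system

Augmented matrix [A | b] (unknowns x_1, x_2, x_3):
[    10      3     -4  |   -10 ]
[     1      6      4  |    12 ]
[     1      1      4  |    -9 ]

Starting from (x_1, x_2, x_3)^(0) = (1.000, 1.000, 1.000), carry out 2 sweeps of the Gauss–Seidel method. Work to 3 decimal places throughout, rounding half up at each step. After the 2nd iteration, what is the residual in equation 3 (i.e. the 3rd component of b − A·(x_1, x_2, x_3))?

Iteration 1:
  x_1 = (-10 - (3)·1.000 - (-4)·1.000) / (10) = -0.900
  x_2 = (12 - (1)·-0.900 - (4)·1.000) / (6) = 1.483
  x_3 = (-9 - (1)·-0.900 - (1)·1.483) / (4) = -2.396
Iteration 2:
  x_1 = (-10 - (3)·1.483 - (-4)·-2.396) / (10) = -2.403
  x_2 = (12 - (1)·-2.403 - (4)·-2.396) / (6) = 3.998
  x_3 = (-9 - (1)·-2.403 - (1)·3.998) / (4) = -2.649
Residual b − A·x = (-8.560, 1.011, 0.001)

0.001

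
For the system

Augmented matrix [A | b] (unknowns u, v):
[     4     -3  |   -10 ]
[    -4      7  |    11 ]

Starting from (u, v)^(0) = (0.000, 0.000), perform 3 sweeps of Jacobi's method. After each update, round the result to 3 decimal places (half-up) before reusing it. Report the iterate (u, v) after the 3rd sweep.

Iteration 1:
  u = (-10 - (-3)·0.000) / (4) = -2.500
  v = (11 - (-4)·0.000) / (7) = 1.571
Iteration 2:
  u = (-10 - (-3)·1.571) / (4) = -1.322
  v = (11 - (-4)·-2.500) / (7) = 0.143
Iteration 3:
  u = (-10 - (-3)·0.143) / (4) = -2.393
  v = (11 - (-4)·-1.322) / (7) = 0.816

(-2.393, 0.816)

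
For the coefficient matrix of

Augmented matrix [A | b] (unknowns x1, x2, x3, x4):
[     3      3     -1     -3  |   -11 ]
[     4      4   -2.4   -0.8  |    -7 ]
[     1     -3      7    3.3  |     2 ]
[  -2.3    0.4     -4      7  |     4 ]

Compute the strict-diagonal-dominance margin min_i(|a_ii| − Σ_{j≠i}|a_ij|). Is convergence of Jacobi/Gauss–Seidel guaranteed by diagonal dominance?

row 1: |3| − (3+1+3) = -4
row 2: |4| − (4+2.4+0.8) = -3.2
row 3: |7| − (1+3+3.3) = -0.3
row 4: |7| − (2.3+0.4+4) = 0.3
minimum over rows = -4 → not strictly diagonally dominant

-4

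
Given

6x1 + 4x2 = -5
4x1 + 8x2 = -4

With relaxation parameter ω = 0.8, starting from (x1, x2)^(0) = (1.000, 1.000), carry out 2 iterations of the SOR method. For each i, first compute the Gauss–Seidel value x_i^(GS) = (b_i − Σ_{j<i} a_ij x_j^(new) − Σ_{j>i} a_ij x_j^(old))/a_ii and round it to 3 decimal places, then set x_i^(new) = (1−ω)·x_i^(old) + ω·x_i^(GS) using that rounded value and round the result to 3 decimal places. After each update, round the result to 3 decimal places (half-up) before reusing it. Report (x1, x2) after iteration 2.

(-0.974, 0.030)

Iteration 1:
  x1: GS value = (-5 - (4)·1.000) / (6) = -1.500;  x1 ← (1−ω)·1.000 + ω·-1.500 = -1.000
  x2: GS value = (-4 - (4)·-1.000) / (8) = 0.000;  x2 ← (1−ω)·1.000 + ω·0.000 = 0.200
Iteration 2:
  x1: GS value = (-5 - (4)·0.200) / (6) = -0.967;  x1 ← (1−ω)·-1.000 + ω·-0.967 = -0.974
  x2: GS value = (-4 - (4)·-0.974) / (8) = -0.013;  x2 ← (1−ω)·0.200 + ω·-0.013 = 0.030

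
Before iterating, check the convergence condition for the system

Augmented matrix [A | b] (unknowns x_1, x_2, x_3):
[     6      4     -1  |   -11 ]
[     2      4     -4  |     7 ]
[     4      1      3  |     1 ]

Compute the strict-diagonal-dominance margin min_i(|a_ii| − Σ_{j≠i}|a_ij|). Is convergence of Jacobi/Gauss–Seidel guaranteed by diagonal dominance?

row 1: |6| − (4+1) = 1
row 2: |4| − (2+4) = -2
row 3: |3| − (4+1) = -2
minimum over rows = -2 → not strictly diagonally dominant

-2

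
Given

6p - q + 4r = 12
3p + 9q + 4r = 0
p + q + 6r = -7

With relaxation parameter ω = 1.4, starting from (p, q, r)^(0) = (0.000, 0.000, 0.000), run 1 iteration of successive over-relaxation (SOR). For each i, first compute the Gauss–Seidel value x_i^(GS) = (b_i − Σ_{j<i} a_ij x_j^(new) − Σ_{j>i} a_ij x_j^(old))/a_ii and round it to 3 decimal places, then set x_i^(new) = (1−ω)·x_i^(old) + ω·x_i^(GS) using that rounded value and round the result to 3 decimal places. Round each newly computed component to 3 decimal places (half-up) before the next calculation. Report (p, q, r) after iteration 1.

Iteration 1:
  p: GS value = (12 - (-1)·0.000 - (4)·0.000) / (6) = 2.000;  p ← (1−ω)·0.000 + ω·2.000 = 2.800
  q: GS value = (0 - (3)·2.800 - (4)·0.000) / (9) = -0.933;  q ← (1−ω)·0.000 + ω·-0.933 = -1.306
  r: GS value = (-7 - (1)·2.800 - (1)·-1.306) / (6) = -1.416;  r ← (1−ω)·0.000 + ω·-1.416 = -1.982

(2.800, -1.306, -1.982)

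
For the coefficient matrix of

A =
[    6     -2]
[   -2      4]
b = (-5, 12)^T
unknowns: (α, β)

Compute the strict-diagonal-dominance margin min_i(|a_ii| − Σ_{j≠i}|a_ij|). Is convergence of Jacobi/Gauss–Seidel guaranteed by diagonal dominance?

row 1: |6| − (2) = 4
row 2: |4| − (2) = 2
minimum over rows = 2 → strictly diagonally dominant (convergence guaranteed)

2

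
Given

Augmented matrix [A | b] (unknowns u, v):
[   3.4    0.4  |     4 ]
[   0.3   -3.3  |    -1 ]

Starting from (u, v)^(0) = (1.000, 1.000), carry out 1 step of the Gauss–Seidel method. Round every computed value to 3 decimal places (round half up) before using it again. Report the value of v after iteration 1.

0.399

Iteration 1:
  u = (4 - (0.4)·1.000) / (3.4) = 1.059
  v = (-1 - (0.3)·1.059) / (-3.3) = 0.399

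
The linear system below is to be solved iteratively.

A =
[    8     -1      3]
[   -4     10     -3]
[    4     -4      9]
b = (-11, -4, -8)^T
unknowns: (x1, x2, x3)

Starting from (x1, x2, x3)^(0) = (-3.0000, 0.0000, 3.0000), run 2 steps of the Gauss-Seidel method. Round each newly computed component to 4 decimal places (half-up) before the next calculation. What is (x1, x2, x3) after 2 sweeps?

Iteration 1:
  x1 = (-11 - (-1)·0.0000 - (3)·3.0000) / (8) = -2.5000
  x2 = (-4 - (-4)·-2.5000 - (-3)·3.0000) / (10) = -0.5000
  x3 = (-8 - (4)·-2.5000 - (-4)·-0.5000) / (9) = 0.0000
Iteration 2:
  x1 = (-11 - (-1)·-0.5000 - (3)·0.0000) / (8) = -1.4375
  x2 = (-4 - (-4)·-1.4375 - (-3)·0.0000) / (10) = -0.9750
  x3 = (-8 - (4)·-1.4375 - (-4)·-0.9750) / (9) = -0.6833

(-1.4375, -0.9750, -0.6833)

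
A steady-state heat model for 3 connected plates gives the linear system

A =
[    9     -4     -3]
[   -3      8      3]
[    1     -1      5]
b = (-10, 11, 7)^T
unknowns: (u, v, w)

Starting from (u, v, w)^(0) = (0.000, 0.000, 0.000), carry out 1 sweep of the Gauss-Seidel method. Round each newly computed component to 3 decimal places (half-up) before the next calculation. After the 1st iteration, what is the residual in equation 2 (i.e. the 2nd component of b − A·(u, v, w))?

Iteration 1:
  u = (-10 - (-4)·0.000 - (-3)·0.000) / (9) = -1.111
  v = (11 - (-3)·-1.111 - (3)·0.000) / (8) = 0.958
  w = (7 - (1)·-1.111 - (-1)·0.958) / (5) = 1.814
Residual b − A·x = (9.273, -5.439, -0.001)

-5.439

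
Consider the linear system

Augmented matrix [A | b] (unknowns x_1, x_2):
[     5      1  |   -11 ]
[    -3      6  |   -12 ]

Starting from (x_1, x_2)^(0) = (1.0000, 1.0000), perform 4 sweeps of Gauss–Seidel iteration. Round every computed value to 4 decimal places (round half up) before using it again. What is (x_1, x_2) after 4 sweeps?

(-1.6356, -2.8178)

Iteration 1:
  x_1 = (-11 - (1)·1.0000) / (5) = -2.4000
  x_2 = (-12 - (-3)·-2.4000) / (6) = -3.2000
Iteration 2:
  x_1 = (-11 - (1)·-3.2000) / (5) = -1.5600
  x_2 = (-12 - (-3)·-1.5600) / (6) = -2.7800
Iteration 3:
  x_1 = (-11 - (1)·-2.7800) / (5) = -1.6440
  x_2 = (-12 - (-3)·-1.6440) / (6) = -2.8220
Iteration 4:
  x_1 = (-11 - (1)·-2.8220) / (5) = -1.6356
  x_2 = (-12 - (-3)·-1.6356) / (6) = -2.8178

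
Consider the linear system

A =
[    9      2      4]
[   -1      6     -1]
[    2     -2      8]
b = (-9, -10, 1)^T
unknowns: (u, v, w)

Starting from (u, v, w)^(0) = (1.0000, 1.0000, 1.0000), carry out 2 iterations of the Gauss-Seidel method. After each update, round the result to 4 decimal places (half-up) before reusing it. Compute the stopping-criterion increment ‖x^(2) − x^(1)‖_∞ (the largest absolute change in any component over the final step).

Iteration 1:
  u = (-9 - (2)·1.0000 - (4)·1.0000) / (9) = -1.6667
  v = (-10 - (-1)·-1.6667 - (-1)·1.0000) / (6) = -1.7778
  w = (1 - (2)·-1.6667 - (-2)·-1.7778) / (8) = 0.0972
Iteration 2:
  u = (-9 - (2)·-1.7778 - (4)·0.0972) / (9) = -0.6481
  v = (-10 - (-1)·-0.6481 - (-1)·0.0972) / (6) = -1.7585
  w = (1 - (2)·-0.6481 - (-2)·-1.7585) / (8) = -0.1526
Change: (1.0186, 0.0193, -0.2498) → max |·| = 1.0186

1.0186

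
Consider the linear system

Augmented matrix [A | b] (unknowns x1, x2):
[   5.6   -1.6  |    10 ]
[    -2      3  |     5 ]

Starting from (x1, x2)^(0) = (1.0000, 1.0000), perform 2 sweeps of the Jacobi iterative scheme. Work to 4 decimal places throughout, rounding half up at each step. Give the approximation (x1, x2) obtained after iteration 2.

(2.4524, 3.0476)

Iteration 1:
  x1 = (10 - (-1.6)·1.0000) / (5.6) = 2.0714
  x2 = (5 - (-2)·1.0000) / (3) = 2.3333
Iteration 2:
  x1 = (10 - (-1.6)·2.3333) / (5.6) = 2.4524
  x2 = (5 - (-2)·2.0714) / (3) = 3.0476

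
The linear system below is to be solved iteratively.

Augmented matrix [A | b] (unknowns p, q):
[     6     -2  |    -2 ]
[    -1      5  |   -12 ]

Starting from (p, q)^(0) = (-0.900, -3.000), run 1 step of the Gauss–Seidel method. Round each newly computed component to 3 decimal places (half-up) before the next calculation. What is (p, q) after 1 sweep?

(-1.333, -2.667)

Iteration 1:
  p = (-2 - (-2)·-3.000) / (6) = -1.333
  q = (-12 - (-1)·-1.333) / (5) = -2.667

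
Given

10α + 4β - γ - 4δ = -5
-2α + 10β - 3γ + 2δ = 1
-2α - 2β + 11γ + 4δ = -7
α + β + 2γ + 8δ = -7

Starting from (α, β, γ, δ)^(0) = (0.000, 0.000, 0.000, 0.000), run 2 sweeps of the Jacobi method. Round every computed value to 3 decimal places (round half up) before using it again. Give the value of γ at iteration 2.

Iteration 1:
  α = (-5 - (4)·0.000 - (-1)·0.000 - (-4)·0.000) / (10) = -0.500
  β = (1 - (-2)·0.000 - (-3)·0.000 - (2)·0.000) / (10) = 0.100
  γ = (-7 - (-2)·0.000 - (-2)·0.000 - (4)·0.000) / (11) = -0.636
  δ = (-7 - (1)·0.000 - (1)·0.000 - (2)·0.000) / (8) = -0.875
Iteration 2:
  α = (-5 - (4)·0.100 - (-1)·-0.636 - (-4)·-0.875) / (10) = -0.954
  β = (1 - (-2)·-0.500 - (-3)·-0.636 - (2)·-0.875) / (10) = -0.016
  γ = (-7 - (-2)·-0.500 - (-2)·0.100 - (4)·-0.875) / (11) = -0.391
  δ = (-7 - (1)·-0.500 - (1)·0.100 - (2)·-0.636) / (8) = -0.666

-0.391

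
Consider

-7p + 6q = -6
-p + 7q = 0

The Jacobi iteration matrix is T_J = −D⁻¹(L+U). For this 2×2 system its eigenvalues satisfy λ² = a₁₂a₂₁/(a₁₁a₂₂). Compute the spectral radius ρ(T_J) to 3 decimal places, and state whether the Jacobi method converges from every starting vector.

0.350

a₁₂a₂₁/(a₁₁a₂₂) = (6)·(-1) / ((-7)·(7)) = 0.122449
ρ = √|0.122449| = √0.122449 = 0.350
ρ < 1, so Jacobi converges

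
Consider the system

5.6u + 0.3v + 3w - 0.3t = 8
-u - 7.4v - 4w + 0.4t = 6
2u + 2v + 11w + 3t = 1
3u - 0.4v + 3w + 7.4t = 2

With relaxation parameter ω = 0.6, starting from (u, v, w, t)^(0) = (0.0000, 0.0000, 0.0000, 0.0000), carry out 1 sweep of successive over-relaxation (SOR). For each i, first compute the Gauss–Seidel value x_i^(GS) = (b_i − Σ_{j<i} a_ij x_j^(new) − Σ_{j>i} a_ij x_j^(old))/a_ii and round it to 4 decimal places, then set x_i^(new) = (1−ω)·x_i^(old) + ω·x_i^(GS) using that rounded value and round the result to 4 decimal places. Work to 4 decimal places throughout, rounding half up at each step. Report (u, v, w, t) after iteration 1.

Iteration 1:
  u: GS value = (8 - (0.3)·0.0000 - (3)·0.0000 - (-0.3)·0.0000) / (5.6) = 1.4286;  u ← (1−ω)·0.0000 + ω·1.4286 = 0.8572
  v: GS value = (6 - (-1)·0.8572 - (-4)·0.0000 - (0.4)·0.0000) / (-7.4) = -0.9266;  v ← (1−ω)·0.0000 + ω·-0.9266 = -0.5560
  w: GS value = (1 - (2)·0.8572 - (2)·-0.5560 - (3)·0.0000) / (11) = 0.0361;  w ← (1−ω)·0.0000 + ω·0.0361 = 0.0217
  t: GS value = (2 - (3)·0.8572 - (-0.4)·-0.5560 - (3)·0.0217) / (7.4) = -0.1161;  t ← (1−ω)·0.0000 + ω·-0.1161 = -0.0697

(0.8572, -0.5560, 0.0217, -0.0697)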